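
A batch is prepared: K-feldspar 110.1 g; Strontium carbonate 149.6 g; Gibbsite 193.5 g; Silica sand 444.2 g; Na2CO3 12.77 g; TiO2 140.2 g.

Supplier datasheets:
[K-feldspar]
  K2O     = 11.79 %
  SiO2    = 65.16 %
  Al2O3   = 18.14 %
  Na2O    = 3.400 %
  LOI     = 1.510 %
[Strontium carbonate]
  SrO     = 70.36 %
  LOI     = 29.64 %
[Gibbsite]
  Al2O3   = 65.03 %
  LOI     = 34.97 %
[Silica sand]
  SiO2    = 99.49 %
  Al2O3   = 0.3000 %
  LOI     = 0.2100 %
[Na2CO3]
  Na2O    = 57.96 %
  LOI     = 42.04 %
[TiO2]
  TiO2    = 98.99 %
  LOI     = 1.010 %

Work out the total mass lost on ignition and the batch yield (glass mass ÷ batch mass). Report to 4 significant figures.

LOI loss = 121.4 g; glass = 929.0 g; yield = 88.44%

Full precision is kept all the way through. The intermediate values are shown, rounded to 4 significant figures, at each printed step — every reported figure sees exactly one rounding. Derived quantities (six oxide percentages, the totals, LOI, yield, glass mass) are re-derived from the weighed amounts at 929.0 g of glass in exact precision as written in the problem or answer text.
Loss on ignition, line by line:
  K-feldspar: 110.1 × 0.01510 = 1.663 g
  Strontium carbonate: 149.6 × 0.2964 = 44.34 g
  Gibbsite: 193.5 × 0.3497 = 67.67 g
  Silica sand: 444.2 × 0.002100 = 0.9328 g
  Na2CO3: 12.77 × 0.4204 = 5.369 g
  TiO2: 140.2 × 0.01010 = 1.416 g
Total LOI = 121.4 g
Glass = batch − LOI = 1050 − 121.4 = 929.0 g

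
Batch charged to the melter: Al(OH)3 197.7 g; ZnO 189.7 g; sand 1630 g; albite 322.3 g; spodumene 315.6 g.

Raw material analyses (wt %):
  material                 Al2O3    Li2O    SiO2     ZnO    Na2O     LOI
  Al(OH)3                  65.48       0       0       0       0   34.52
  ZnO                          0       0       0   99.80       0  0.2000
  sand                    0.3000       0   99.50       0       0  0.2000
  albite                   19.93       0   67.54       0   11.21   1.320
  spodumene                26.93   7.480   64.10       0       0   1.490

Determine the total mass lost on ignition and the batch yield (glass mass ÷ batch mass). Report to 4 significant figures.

LOI loss = 80.84 g; glass = 2574 g; yield = 96.96%

The whole derivation holds exact precision end to end. Working values appear rounded off to 4 significant figures at each printed step — a single rounding finalizes every reported number; all derived quantities are rebuilt at full float precision (the yield, the five compositions, the totals, net glass mass, ignition loss) using the weight values on 2574 g of glass as they appear in problem or answer.
Each material's LOI contribution:
  Al(OH)3: 197.7 × 0.3452 = 68.25 g
  ZnO: 189.7 × 0.002000 = 0.3794 g
  sand: 1630 × 0.002000 = 3.260 g
  albite: 322.3 × 0.01320 = 4.254 g
  spodumene: 315.6 × 0.01490 = 4.702 g
Total LOI = 80.84 g
Glass = batch − LOI = 2655 − 80.84 = 2574 g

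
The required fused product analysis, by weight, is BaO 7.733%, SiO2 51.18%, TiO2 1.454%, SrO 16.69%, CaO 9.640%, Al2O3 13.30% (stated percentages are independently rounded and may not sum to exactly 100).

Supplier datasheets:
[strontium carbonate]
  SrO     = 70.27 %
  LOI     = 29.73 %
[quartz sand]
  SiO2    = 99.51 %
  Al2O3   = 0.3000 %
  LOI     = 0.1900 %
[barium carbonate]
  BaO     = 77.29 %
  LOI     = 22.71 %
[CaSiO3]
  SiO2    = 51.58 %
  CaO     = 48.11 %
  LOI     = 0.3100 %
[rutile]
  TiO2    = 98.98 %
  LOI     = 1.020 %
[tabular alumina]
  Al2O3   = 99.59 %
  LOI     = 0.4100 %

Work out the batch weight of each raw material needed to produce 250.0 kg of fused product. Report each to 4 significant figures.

Batch per 250.0 kg fused product:
  strontium carbonate: 59.38 kg
  quartz sand: 102.6 kg
  barium carbonate: 25.01 kg
  CaSiO3: 50.09 kg
  rutile: 3.672 kg
  tabular alumina: 33.08 kg
Total batch = 273.8 kg; LOI loss = 23.86 kg; yield = 91.29%

All internal work keeps full float precision end to end. Values along the way are shown, rounded to 4 significant digits, across the worked steps. Every reported result is rounded just once — all derived quantities are recomputed starting from the weights for 250.0 kg of glass in exact precision (totals, yield, the six compositions, ignition loss, glass mass), exactly as printed in the question or the answer.
Target oxide masses per 250.0 kg fused product:
  BaO: 7.733% × 250.0 = 19.33 kg
  SiO2: 51.18% × 250.0 = 128.0 kg
  TiO2: 1.454% × 250.0 = 3.635 kg
  SrO: 16.69% × 250.0 = 41.72 kg
  CaO: 9.640% × 250.0 = 24.10 kg
  Al2O3: 13.30% × 250.0 = 33.25 kg
A balance pass over the oxides, working from each reported weight, versus the basis set out (target by target, the sums agree within answer rounding):
  BaO: 25.01·0.7729 = 19.33 kg (target 19.33 kg)
  SiO2: 102.6·0.9951 + 50.09·0.5158 = 127.9 kg (target 128.0 kg)
  TiO2: 3.672·0.9898 = 3.635 kg (target 3.635 kg)
  SrO: 59.38·0.7027 = 41.73 kg (target 41.72 kg)
  CaO: 50.09·0.4811 = 24.10 kg (target 24.10 kg)
  Al2O3: 102.6·0.003000 + 33.08·0.9959 = 33.25 kg (target 33.25 kg)
The glass-mass cross-check: the batch minus its LOI: 250.0 kg (the targets, summed, come to 250.0 kg; stated basis 250.0 kg — differing by rounding only).
Whole-batch sum: Σ batch = 273.8 kg; ignition loss, Σ(batch × LOI) = 23.86 kg; yield = glass ÷ total batch = 91.29%.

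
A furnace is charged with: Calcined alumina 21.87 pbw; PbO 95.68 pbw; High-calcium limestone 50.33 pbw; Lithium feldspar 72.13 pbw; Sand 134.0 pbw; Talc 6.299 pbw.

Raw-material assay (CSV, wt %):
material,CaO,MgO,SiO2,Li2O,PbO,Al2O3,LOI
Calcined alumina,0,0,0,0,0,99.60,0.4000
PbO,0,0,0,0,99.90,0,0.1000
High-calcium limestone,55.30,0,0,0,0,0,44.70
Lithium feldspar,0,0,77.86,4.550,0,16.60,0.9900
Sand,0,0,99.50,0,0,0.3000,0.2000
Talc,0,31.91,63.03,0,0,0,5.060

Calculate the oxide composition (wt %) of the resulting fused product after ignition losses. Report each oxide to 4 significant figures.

The working math keeps full float precision from first step to last. Mid-chain values are shown, with 4-significant-figure rounding, on the page. A single rounding produces each reported number. All derived quantities, which include glass mass, the six compositions, the yield, totals, ignition loss, are carried at full precision, precisely as stated by the problem or the answer, from the batch weights on 356.3 pbw of glass.
Delivered oxide masses:
  CaO: 50.33·0.5530 = 27.83 pbw
  MgO: 6.299·0.3191 = 2.010 pbw
  SiO2: 72.13·0.7786 + 134.0·0.9950 + 6.299·0.6303 = 193.5 pbw
  Li2O: 72.13·0.04550 = 3.282 pbw
  PbO: 95.68·0.9990 = 95.58 pbw
  Al2O3: 21.87·0.9960 + 72.13·0.1660 + 134.0·0.003000 = 34.16 pbw
LOI: 21.87·0.004000 + 95.68·0.001000 + 50.33·0.4470 + 72.13·0.009900 + 134.0·0.002000 + 6.299·0.05060 = 23.98 pbw
batch − LOI leaves glass = 380.3 − 23.98 = 356.3 pbw (consistent with Σ oxide mass)
each wt % is 100 × oxide ÷ glass

Glass mass = 356.3 pbw (batch 380.3 − LOI 23.98).
Composition: CaO 7.811%, MgO 0.5641%, SiO2 54.29%, Li2O 0.9210%, PbO 26.82%, Al2O3 9.586%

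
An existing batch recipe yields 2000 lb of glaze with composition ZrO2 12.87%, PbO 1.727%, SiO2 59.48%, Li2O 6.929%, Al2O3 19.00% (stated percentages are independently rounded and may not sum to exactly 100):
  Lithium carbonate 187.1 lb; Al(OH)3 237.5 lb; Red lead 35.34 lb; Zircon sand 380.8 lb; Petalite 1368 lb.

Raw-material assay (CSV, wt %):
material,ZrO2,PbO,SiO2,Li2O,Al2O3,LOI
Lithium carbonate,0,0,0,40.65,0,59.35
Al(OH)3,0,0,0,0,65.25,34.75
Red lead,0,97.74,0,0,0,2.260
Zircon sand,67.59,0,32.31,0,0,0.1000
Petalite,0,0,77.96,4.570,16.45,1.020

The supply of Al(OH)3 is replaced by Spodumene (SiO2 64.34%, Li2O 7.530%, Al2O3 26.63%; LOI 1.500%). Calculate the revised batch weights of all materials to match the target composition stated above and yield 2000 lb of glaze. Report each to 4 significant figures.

Working values appear rounded to 4 significant digits in the printout; each numeric step holds full precision from first step to last — each reported number is rounded exactly once; the derived quantities, which include ignition loss, yield, the totals, five oxide percentages, glass mass, are rebuilt at full precision, as set out in problem or answer, from the batch weights for 2000 lb of glass.
Target masses of each oxide per 2000 lb glaze:
  ZrO2: 12.87% × 2000 = 257.4 lb
  PbO: 1.727% × 2000 = 34.54 lb
  SiO2: 59.48% × 2000 = 1190 lb
  Li2O: 6.929% × 2000 = 138.6 lb
  Al2O3: 19.00% × 2000 = 380.0 lb
Mass-balance tally per oxide on the weights just shown, on the stated basis (sums match the target masses given rounding of the digits):
  ZrO2: 380.8·0.6759 = 257.4 lb (target 257.4 lb)
  PbO: 35.34·0.9774 = 34.54 lb (target 34.54 lb)
  SiO2: 1187·0.6434 + 380.8·0.3231 + 388.4·0.7796 = 1190 lb (target 1190 lb)
  Li2O: 77.36·0.4065 + 1187·0.07530 + 388.4·0.04570 = 138.6 lb (target 138.6 lb)
  Al2O3: 1187·0.2663 + 388.4·0.1645 = 380.0 lb (target 380.0 lb)
Glass-mass closure: batch Σ − ignition loss = 2000 lb (per-oxide target masses sum to 2000 lb; with the basis standing at 2000 lb — deltas are rounding alone).
Batch grand total — Σ batch = 2069 lb; ignition loss, Σ(batch × LOI) = 68.86 lb; yield = glass ÷ total batch = 96.67%.

Revised batch per 2000 lb glaze:
  Lithium carbonate: 77.36 lb
  Spodumene: 1187 lb
  Red lead: 35.34 lb
  Zircon sand: 380.8 lb
  Petalite: 388.4 lb
Total batch = 2069 lb; LOI loss = 68.86 lb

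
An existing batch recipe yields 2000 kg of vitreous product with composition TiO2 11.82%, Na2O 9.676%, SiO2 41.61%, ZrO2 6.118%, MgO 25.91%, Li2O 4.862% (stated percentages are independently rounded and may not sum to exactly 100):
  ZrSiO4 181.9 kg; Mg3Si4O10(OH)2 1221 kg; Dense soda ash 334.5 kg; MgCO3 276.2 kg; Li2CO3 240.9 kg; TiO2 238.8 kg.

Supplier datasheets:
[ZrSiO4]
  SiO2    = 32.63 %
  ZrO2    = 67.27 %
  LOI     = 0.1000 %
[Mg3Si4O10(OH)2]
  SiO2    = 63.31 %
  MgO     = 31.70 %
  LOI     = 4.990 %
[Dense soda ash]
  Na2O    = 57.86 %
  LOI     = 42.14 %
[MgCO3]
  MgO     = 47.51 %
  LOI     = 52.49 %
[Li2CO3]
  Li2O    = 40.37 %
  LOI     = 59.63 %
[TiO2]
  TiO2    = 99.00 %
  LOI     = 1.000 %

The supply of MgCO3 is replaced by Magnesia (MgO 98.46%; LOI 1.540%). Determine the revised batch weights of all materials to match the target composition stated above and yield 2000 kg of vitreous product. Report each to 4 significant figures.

Revised batch per 2000 kg vitreous product:
  ZrSiO4: 181.9 kg
  Mg3Si4O10(OH)2: 1221 kg
  Dense soda ash: 334.5 kg
  Magnesia: 133.3 kg
  Li2CO3: 240.9 kg
  TiO2: 238.8 kg
Total batch = 2350 kg; LOI loss = 350.2 kg

In-progress results are shown (rounded to four significant figures) at each printed step; all arithmetic runs at full float precision throughout — a single rounding completes every reported figure; all derived quantities (totals, glass mass, yield, LOI, the six compositions) are recomputed using the weight values on 2000 kg of glass in exact precision, as quoted within question or answer.
Oxide mass targets, per 2000 kg vitreous product:
  TiO2: 11.82% × 2000 = 236.4 kg
  Na2O: 9.676% × 2000 = 193.5 kg
  SiO2: 41.61% × 2000 = 832.2 kg
  ZrO2: 6.118% × 2000 = 122.4 kg
  MgO: 25.91% × 2000 = 518.2 kg
  Li2O: 4.862% × 2000 = 97.24 kg
A balance pass over the oxides, per the reported batch figures, at the basis given (target by target, the sums agree inside rounding margins):
  TiO2: 238.8·0.9900 = 236.4 kg (target 236.4 kg)
  Na2O: 334.5·0.5786 = 193.5 kg (target 193.5 kg)
  SiO2: 181.9·0.3263 + 1221·0.6331 = 832.4 kg (target 832.2 kg)
  ZrO2: 181.9·0.6727 = 122.4 kg (target 122.4 kg)
  MgO: 1221·0.3170 + 133.3·0.9846 = 518.3 kg (target 518.2 kg)
  Li2O: 240.9·0.4037 = 97.25 kg (target 97.24 kg)
The glass-mass cross-check: the batch minus its LOI: 2000 kg (the Σ of target masses is 2000 kg; against the stated basis, 2000 kg — gaps are rounding artifacts).
Batch total: Σ batch = 2350 kg; LOI loss = Σ batch·LOI = 350.2 kg; glass ÷ batch gives a yield of 85.10%.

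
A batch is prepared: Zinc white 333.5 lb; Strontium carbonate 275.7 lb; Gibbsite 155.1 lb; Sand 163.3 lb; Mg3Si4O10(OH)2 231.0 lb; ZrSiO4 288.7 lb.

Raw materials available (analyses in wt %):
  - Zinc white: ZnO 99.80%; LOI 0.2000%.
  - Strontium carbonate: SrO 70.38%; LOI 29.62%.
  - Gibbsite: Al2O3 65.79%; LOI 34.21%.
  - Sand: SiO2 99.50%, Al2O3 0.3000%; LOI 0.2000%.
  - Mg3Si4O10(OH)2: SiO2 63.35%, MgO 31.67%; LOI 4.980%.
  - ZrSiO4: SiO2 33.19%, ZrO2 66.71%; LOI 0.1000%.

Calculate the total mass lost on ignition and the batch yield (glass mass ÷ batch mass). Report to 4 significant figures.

Every computation runs at exact precision throughout. In-progress results are rounded off to 4 significant digits when quoted. A single rounding produces each reported number. All derived quantities are rebuilt starting from the weights on 1300 lb of glass at exact precision (LOI, the yield, glass mass, six oxide percentages, the totals), precisely as stated by the problem or the answer.
Per-material ignition loss:
  Zinc white: 333.5 × 0.002000 = 0.6670 lb
  Strontium carbonate: 275.7 × 0.2962 = 81.66 lb
  Gibbsite: 155.1 × 0.3421 = 53.06 lb
  Sand: 163.3 × 0.002000 = 0.3266 lb
  Mg3Si4O10(OH)2: 231.0 × 0.04980 = 11.50 lb
  ZrSiO4: 288.7 × 0.001000 = 0.2887 lb
Total LOI = 147.5 lb
Glass = batch − LOI = 1447 − 147.5 = 1300 lb

LOI loss = 147.5 lb; glass = 1300 lb; yield = 89.81%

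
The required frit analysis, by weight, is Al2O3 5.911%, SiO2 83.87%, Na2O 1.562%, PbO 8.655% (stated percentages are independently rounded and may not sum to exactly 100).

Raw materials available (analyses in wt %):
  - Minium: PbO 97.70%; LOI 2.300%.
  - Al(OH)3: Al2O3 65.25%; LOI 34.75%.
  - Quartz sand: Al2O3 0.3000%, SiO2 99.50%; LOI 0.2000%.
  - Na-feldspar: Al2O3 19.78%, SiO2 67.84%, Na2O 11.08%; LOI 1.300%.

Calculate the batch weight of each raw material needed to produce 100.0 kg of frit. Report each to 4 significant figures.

Intermediates are printed with 4-significant-digit rounding alongside each step; full precision is kept all the way through. Exactly one rounding goes into every reported result — derived quantities, which include the totals, net glass mass, ignition loss, the yield, four oxide percentages, are computed at full precision, precisely as stated by the question or the answer, starting from the weights per 100.0 kg of glass.
Target oxide masses per 100.0 kg frit:
  Al2O3: 5.911% × 100.0 = 5.911 kg
  SiO2: 83.87% × 100.0 = 83.87 kg
  Na2O: 1.562% × 100.0 = 1.562 kg
  PbO: 8.655% × 100.0 = 8.655 kg
Balance tally, oxide-wise, working from each reported weight, against the basis in use (sum by sum, the targets are met within answer rounding):
  Al2O3: 4.442·0.6525 + 74.68·0.003000 + 14.10·0.1978 = 5.911 kg (target 5.911 kg)
  SiO2: 74.68·0.9950 + 14.10·0.6784 = 83.87 kg (target 83.87 kg)
  Na2O: 14.10·0.1108 = 1.562 kg (target 1.562 kg)
  PbO: 8.859·0.9770 = 8.655 kg (target 8.655 kg)
Auditing the glass mass value: net batch after ignition = 100.0 kg (targets for the oxides total 100.0 kg; stated basis 100.0 kg — a pure rounding effect).
Adding the batch up: Σ batch = 102.1 kg; Σ batch·LOI gives LOI loss = 2.080 kg; glass ÷ batch gives a yield of 97.96%.

Batch per 100.0 kg frit:
  Minium: 8.859 kg
  Al(OH)3: 4.442 kg
  Quartz sand: 74.68 kg
  Na-feldspar: 14.10 kg
Total batch = 102.1 kg; LOI loss = 2.080 kg; yield = 97.96%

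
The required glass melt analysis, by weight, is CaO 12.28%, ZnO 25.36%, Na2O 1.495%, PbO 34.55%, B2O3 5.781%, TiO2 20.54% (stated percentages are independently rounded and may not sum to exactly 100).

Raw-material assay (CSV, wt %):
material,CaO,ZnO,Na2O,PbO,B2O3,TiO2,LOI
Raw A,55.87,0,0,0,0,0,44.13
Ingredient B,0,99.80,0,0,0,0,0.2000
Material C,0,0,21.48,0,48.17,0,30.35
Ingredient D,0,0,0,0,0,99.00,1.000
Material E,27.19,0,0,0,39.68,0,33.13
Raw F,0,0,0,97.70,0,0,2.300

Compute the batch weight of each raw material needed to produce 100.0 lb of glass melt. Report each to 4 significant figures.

Values along the way are printed, rounded to 4 significant digits, within the worked lines — each numeric step holds full float precision all the way through — each reported figure takes a single rounding. The derived quantities, including the six compositions, yield, the totals, LOI, glass mass, are re-derived from the weighed amounts at 100.0 lb of glass in exact precision as set out in problem or answer.
Target masses of each oxide per 100.0 lb glass melt:
  CaO: 12.28% × 100.0 = 12.28 lb
  ZnO: 25.36% × 100.0 = 25.36 lb
  Na2O: 1.495% × 100.0 = 1.495 lb
  PbO: 34.55% × 100.0 = 34.55 lb
  B2O3: 5.781% × 100.0 = 5.781 lb
  TiO2: 20.54% × 100.0 = 20.54 lb
Verifying the oxide balance per the reported batch figures, relative to the basis at hand (target by target, the sums agree up to rounding of the answer):
  CaO: 19.00·0.5587 + 6.120·0.2719 = 12.28 lb (target 12.28 lb)
  ZnO: 25.41·0.9980 = 25.36 lb (target 25.36 lb)
  Na2O: 6.960·0.2148 = 1.495 lb (target 1.495 lb)
  PbO: 35.36·0.9770 = 34.55 lb (target 34.55 lb)
  B2O3: 6.960·0.4817 + 6.120·0.3968 = 5.781 lb (target 5.781 lb)
  TiO2: 20.75·0.9900 = 20.54 lb (target 20.54 lb)
Glass mass check: total batch − LOI = 100.0 lb (oxide target masses add up to 100.0 lb; stated basis 100.0 lb — gaps are rounding artifacts).
Summing the batch: Σ batch = 113.6 lb; Σ batch·LOI gives LOI loss = 13.60 lb; yield = glass ÷ total batch = 88.03%.

Batch per 100.0 lb glass melt:
  Raw A: 19.00 lb
  Ingredient B: 25.41 lb
  Material C: 6.960 lb
  Ingredient D: 20.75 lb
  Material E: 6.120 lb
  Raw F: 35.36 lb
Total batch = 113.6 lb; LOI loss = 13.60 lb; yield = 88.03%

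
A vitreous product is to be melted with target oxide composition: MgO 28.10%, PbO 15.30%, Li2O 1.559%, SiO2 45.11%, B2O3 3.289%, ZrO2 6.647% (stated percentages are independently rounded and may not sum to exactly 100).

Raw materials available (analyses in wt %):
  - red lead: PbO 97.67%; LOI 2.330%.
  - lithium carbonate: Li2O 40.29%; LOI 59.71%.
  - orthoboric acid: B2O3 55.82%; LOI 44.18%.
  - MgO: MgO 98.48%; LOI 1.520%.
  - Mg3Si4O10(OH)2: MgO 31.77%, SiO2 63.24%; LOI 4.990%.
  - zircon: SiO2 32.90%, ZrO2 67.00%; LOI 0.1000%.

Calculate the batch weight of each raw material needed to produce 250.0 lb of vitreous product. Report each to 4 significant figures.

Batch per 250.0 lb vitreous product:
  red lead: 39.16 lb
  lithium carbonate: 9.674 lb
  orthoboric acid: 14.73 lb
  MgO: 17.97 lb
  Mg3Si4O10(OH)2: 165.4 lb
  zircon: 24.80 lb
Total batch = 271.7 lb; LOI loss = 21.75 lb; yield = 92.00%

All arithmetic keeps full float precision through the solve. In-progress results are shown rounded off to 4 significant figures within the worked lines; a single rounding finalizes each reported number; derived quantities are computed from the weighed amounts per 250.0 lb of glass at full precision (LOI, glass mass, six oxide percentages, totals, yield) as written in the problem or answer text.
Target oxide masses per 250.0 lb vitreous product:
  MgO: 28.10% × 250.0 = 70.25 lb
  PbO: 15.30% × 250.0 = 38.25 lb
  Li2O: 1.559% × 250.0 = 3.898 lb
  SiO2: 45.11% × 250.0 = 112.8 lb
  B2O3: 3.289% × 250.0 = 8.222 lb
  ZrO2: 6.647% × 250.0 = 16.62 lb
Per-oxide balance check on the weights just shown, at the basis given (oxide sums agree with the targets modulo rounding of the values):
  MgO: 17.97·0.9848 + 165.4·0.3177 = 70.24 lb (target 70.25 lb)
  PbO: 39.16·0.9767 = 38.25 lb (target 38.25 lb)
  Li2O: 9.674·0.4029 = 3.898 lb (target 3.898 lb)
  SiO2: 165.4·0.6324 + 24.80·0.3290 = 112.8 lb (target 112.8 lb)
  B2O3: 14.73·0.5582 = 8.222 lb (target 8.222 lb)
  ZrO2: 24.80·0.6700 = 16.62 lb (target 16.62 lb)
Auditing the glass mass value: total batch − LOI = 250.0 lb (the Σ of target masses is 250.0 lb; basis as stated: 250.0 lb — rounding explains the deltas).
Batch grand total — Σ batch = 271.7 lb; LOI loss = Σ batch·LOI = 21.75 lb; yield, glass over the total, = 92.00%.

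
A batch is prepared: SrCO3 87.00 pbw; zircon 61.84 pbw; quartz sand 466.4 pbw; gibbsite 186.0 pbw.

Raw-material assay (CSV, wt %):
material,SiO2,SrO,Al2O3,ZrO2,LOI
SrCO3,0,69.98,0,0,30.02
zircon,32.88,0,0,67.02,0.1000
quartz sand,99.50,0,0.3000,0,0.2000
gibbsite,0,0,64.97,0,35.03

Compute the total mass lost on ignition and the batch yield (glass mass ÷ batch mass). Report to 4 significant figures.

The working math holds full float precision in all steps — in-progress results are shown rounded to 4 significant figures across the worked steps; each reported number is rounded only once. Derived quantities, including ignition loss, net glass mass, the yield, the totals, four oxide percentages, are carried from the weighed amounts at 709.0 pbw of glass in full float precision, exactly as shown in the question or the answer.
Material-by-material LOI:
  SrCO3: 87.00 × 0.3002 = 26.12 pbw
  zircon: 61.84 × 0.001000 = 0.06184 pbw
  quartz sand: 466.4 × 0.002000 = 0.9328 pbw
  gibbsite: 186.0 × 0.3503 = 65.16 pbw
Total LOI = 92.27 pbw
Glass = batch − LOI = 801.2 − 92.27 = 709.0 pbw

LOI loss = 92.27 pbw; glass = 709.0 pbw; yield = 88.48%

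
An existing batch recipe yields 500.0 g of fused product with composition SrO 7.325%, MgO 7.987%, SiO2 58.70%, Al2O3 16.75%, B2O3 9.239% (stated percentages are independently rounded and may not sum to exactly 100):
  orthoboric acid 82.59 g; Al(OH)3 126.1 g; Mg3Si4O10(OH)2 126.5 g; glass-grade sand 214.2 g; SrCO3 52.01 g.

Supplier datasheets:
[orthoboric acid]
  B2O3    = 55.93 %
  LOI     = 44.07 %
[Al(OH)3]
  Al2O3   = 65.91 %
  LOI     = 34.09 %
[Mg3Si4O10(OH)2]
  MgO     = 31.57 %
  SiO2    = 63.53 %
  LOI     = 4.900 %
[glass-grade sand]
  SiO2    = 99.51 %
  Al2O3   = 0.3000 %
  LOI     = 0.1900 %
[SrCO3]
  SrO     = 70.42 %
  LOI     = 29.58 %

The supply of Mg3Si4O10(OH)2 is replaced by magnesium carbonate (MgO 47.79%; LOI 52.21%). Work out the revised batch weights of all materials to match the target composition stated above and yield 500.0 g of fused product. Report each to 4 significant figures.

All arithmetic maintains full float precision at every stage; in-progress results appear rounded to four significant figures alongside each step. Exactly one rounding lands on each reported result — derived quantities are computed at exact precision (LOI, totals, five oxide percentages, net glass mass, yield) starting from the weights on 500.0 g of glass, as set out in either problem or answer.
Target masses of each oxide per 500.0 g fused product:
  SrO: 7.325% × 500.0 = 36.62 g
  MgO: 7.987% × 500.0 = 39.94 g
  SiO2: 58.70% × 500.0 = 293.5 g
  Al2O3: 16.75% × 500.0 = 83.75 g
  B2O3: 9.239% × 500.0 = 46.20 g
Verifying the oxide balance per the reported batch figures, against the basis in use (oxide sums agree with the targets inside rounding margins):
  SrO: 52.01·0.7042 = 36.63 g (target 36.62 g)
  MgO: 83.56·0.4779 = 39.93 g (target 39.94 g)
  SiO2: 294.9·0.9951 = 293.5 g (target 293.5 g)
  Al2O3: 125.7·0.6591 + 294.9·0.003000 = 83.73 g (target 83.75 g)
  B2O3: 82.59·0.5593 = 46.19 g (target 46.20 g)
Glass mass check: net batch after ignition = 499.9 g (oxide target masses add up to 500.0 g; versus the stated basis of 500.0 g — rounding explains the deltas).
Summing the batch: Σ batch = 638.8 g; loss to ignition Σ batch·LOI = 138.8 g; yield, glass over the total, = 78.27%.

Revised batch per 500.0 g fused product:
  orthoboric acid: 82.59 g
  Al(OH)3: 125.7 g
  magnesium carbonate: 83.56 g
  glass-grade sand: 294.9 g
  SrCO3: 52.01 g
Total batch = 638.8 g; LOI loss = 138.8 g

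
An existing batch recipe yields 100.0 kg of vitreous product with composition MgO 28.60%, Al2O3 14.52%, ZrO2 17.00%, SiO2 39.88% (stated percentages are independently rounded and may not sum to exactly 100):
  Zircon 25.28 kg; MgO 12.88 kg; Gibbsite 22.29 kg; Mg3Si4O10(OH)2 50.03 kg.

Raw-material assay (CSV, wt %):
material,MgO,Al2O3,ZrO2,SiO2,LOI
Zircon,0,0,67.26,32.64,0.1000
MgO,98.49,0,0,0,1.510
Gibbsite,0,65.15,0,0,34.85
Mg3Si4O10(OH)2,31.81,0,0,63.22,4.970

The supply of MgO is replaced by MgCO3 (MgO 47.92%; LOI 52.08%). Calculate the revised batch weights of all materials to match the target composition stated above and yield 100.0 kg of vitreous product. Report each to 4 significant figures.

Revised batch per 100.0 kg vitreous product:
  Zircon: 25.28 kg
  MgCO3: 26.47 kg
  Gibbsite: 22.29 kg
  Mg3Si4O10(OH)2: 50.03 kg
Total batch = 124.1 kg; LOI loss = 24.07 kg

The working math holds full float precision from first step to last; values along the way appear, with 4-significant-digit rounding, between the steps. A single rounding produces each reported figure; the derived quantities are recomputed using the weight values for 100.0 kg of glass in full precision (glass mass, ignition loss, the totals, four oxide percentages, the yield) as quoted within problem or answer.
The oxide mass targets at 100.0 kg vitreous product:
  MgO: 28.60% × 100.0 = 28.60 kg
  Al2O3: 14.52% × 100.0 = 14.52 kg
  ZrO2: 17.00% × 100.0 = 17.00 kg
  SiO2: 39.88% × 100.0 = 39.88 kg
Sums-versus-targets review with the batch weights as given, under the basis named above (each sum matches its target mass inside rounding margins):
  MgO: 26.47·0.4792 + 50.03·0.3181 = 28.60 kg (target 28.60 kg)
  Al2O3: 22.29·0.6515 = 14.52 kg (target 14.52 kg)
  ZrO2: 25.28·0.6726 = 17.00 kg (target 17.00 kg)
  SiO2: 25.28·0.3264 + 50.03·0.6322 = 39.88 kg (target 39.88 kg)
Auditing the glass mass value: Σ batch − LOI loss = 100.0 kg (the targets, summed, come to 100.0 kg; against the stated basis, 100.0 kg — rounding explains the deltas).
Summing the batch: Σ batch = 124.1 kg; loss to ignition Σ batch·LOI = 24.07 kg; yield = glass ÷ total batch = 80.60%.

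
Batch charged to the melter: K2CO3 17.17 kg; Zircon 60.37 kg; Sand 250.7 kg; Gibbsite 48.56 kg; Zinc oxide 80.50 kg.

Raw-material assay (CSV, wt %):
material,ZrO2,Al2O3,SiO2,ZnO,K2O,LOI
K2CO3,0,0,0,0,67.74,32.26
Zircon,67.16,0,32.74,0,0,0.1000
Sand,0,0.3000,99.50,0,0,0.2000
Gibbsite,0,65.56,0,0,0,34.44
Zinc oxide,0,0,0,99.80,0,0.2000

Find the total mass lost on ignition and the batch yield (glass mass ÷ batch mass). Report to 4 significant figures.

LOI loss = 22.99 kg; glass = 434.3 kg; yield = 94.97%

Intermediates are displayed rounded to four significant digits across the worked steps — each numeric step runs at full float precision end to end. Every reported number is rounded just once. Derived quantities are re-derived starting from the weights at 434.3 kg of glass at full precision (net glass mass, totals, ignition loss, the five compositions, the yield) as they appear in the problem or the answer.
Loss on ignition, line by line:
  K2CO3: 17.17 × 0.3226 = 5.539 kg
  Zircon: 60.37 × 0.001000 = 0.06037 kg
  Sand: 250.7 × 0.002000 = 0.5014 kg
  Gibbsite: 48.56 × 0.3444 = 16.72 kg
  Zinc oxide: 80.50 × 0.002000 = 0.1610 kg
Total LOI = 22.99 kg
Glass = batch − LOI = 457.3 − 22.99 = 434.3 kg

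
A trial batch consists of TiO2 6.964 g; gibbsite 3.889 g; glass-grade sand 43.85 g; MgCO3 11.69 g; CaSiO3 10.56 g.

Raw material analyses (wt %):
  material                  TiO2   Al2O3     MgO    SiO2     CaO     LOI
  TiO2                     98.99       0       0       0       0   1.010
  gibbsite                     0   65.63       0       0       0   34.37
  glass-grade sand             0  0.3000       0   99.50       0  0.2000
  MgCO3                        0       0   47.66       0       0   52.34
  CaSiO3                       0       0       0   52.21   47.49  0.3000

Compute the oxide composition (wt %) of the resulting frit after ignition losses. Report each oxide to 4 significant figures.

Glass mass = 69.31 g (batch 76.95 − LOI 7.645).
Composition: TiO2 9.946%, Al2O3 3.872%, MgO 8.039%, SiO2 70.91%, CaO 7.236%

All internal work runs at full precision end to end — intermediates are shown, with 4-significant-figure rounding, alongside each step. Exactly one rounding is applied to each reported value; derived quantities (glass mass, yield, totals, five oxide percentages, ignition loss) are rebuilt from the batch weights for 69.31 g of glass in full precision as they appear in either problem or answer.
What the batch supplies per oxide:
  TiO2: 6.964·0.9899 = 6.894 g
  Al2O3: 3.889·0.6563 + 43.85·0.003000 = 2.684 g
  MgO: 11.69·0.4766 = 5.571 g
  SiO2: 43.85·0.9950 + 10.56·0.5221 = 49.14 g
  CaO: 10.56·0.4749 = 5.015 g
LOI: 6.964·0.01010 + 3.889·0.3437 + 43.85·0.002000 + 11.69·0.5234 + 10.56·0.003000 = 7.645 g
The glass mass, total less LOI, = 76.95 − 7.645 = 69.31 g (consistent with Σ oxide mass)
percent by weight: oxide/glass ×100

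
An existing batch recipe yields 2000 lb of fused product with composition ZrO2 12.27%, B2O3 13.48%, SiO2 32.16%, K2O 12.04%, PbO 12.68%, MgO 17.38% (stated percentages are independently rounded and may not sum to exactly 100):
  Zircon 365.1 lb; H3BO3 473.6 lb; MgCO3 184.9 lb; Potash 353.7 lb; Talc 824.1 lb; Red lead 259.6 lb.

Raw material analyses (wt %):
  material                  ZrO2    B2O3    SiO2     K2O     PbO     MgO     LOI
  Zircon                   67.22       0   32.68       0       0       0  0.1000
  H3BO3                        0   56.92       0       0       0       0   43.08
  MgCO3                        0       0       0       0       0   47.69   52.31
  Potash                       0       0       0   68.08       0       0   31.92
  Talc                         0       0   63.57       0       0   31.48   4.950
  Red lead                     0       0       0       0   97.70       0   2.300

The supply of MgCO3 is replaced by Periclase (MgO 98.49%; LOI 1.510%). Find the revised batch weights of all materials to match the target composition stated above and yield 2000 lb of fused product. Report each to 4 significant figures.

Revised batch per 2000 lb fused product:
  Zircon: 365.1 lb
  H3BO3: 473.6 lb
  Periclase: 89.52 lb
  Potash: 353.7 lb
  Talc: 824.1 lb
  Red lead: 259.6 lb
Total batch = 2366 lb; LOI loss = 365.4 lb

All arithmetic holds exact precision end to end; working values are displayed rounded to four significant digits at each printed step. A single rounding yields each reported figure — all derived quantities, which include the totals, LOI, net glass mass, yield, the six compositions, are rebuilt at full precision, as given in question or answer, starting from the weights at 2000 lb of glass.
Oxide mass targets, per 2000 lb fused product:
  ZrO2: 12.27% × 2000 = 245.4 lb
  B2O3: 13.48% × 2000 = 269.6 lb
  SiO2: 32.16% × 2000 = 643.2 lb
  K2O: 12.04% × 2000 = 240.8 lb
  PbO: 12.68% × 2000 = 253.6 lb
  MgO: 17.38% × 2000 = 347.6 lb
Checking each oxide sum with the batch weights as given, against the basis in use (oxide sums agree with the targets within answer rounding):
  ZrO2: 365.1·0.6722 = 245.4 lb (target 245.4 lb)
  B2O3: 473.6·0.5692 = 269.6 lb (target 269.6 lb)
  SiO2: 365.1·0.3268 + 824.1·0.6357 = 643.2 lb (target 643.2 lb)
  K2O: 353.7·0.6808 = 240.8 lb (target 240.8 lb)
  PbO: 259.6·0.9770 = 253.6 lb (target 253.6 lb)
  MgO: 89.52·0.9849 + 824.1·0.3148 = 347.6 lb (target 347.6 lb)
Glass-mass sanity pass: Σ batch − LOI loss = 2000 lb (oxide target masses add up to 2000 lb; against the stated basis, 2000 lb — a pure rounding effect).
Summing the batch: Σ batch = 2366 lb; loss to ignition Σ batch·LOI = 365.4 lb; the yield ratio, glass ÷ batch: 84.55%.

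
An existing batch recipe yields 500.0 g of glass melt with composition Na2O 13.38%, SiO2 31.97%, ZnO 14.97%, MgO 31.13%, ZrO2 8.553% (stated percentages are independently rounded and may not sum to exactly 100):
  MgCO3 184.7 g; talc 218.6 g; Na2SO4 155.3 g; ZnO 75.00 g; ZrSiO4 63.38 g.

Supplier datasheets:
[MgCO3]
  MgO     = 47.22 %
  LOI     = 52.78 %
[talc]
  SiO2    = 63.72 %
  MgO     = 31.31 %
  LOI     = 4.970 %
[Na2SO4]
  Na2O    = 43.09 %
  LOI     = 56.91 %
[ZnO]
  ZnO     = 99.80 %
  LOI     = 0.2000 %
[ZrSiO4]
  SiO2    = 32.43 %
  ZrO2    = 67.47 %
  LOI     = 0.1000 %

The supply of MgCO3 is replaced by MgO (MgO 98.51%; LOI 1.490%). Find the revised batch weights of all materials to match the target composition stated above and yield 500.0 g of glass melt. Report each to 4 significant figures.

Revised batch per 500.0 g glass melt:
  MgO: 88.52 g
  talc: 218.6 g
  Na2SO4: 155.3 g
  ZnO: 75.00 g
  ZrSiO4: 63.38 g
Total batch = 600.8 g; LOI loss = 100.8 g

Each numeric step maintains exact precision from start to finish — working values appear, rounded to 4 significant figures, as written; a single rounding yields each reported result. All derived quantities, which include the totals, net glass mass, five oxide percentages, ignition loss, yield, are carried in exact precision, as written in the question or the answer, from the batch weights on 500.0 g of glass.
Oxide mass targets, per 500.0 g glass melt:
  Na2O: 13.38% × 500.0 = 66.90 g
  SiO2: 31.97% × 500.0 = 159.8 g
  ZnO: 14.97% × 500.0 = 74.85 g
  MgO: 31.13% × 500.0 = 155.6 g
  ZrO2: 8.553% × 500.0 = 42.76 g
Sums-versus-targets review applying the batch weights above, per the basis as stated (summed amounts equal target values net of answer rounding effects):
  Na2O: 155.3·0.4309 = 66.92 g (target 66.90 g)
  SiO2: 218.6·0.6372 + 63.38·0.3243 = 159.8 g (target 159.8 g)
  ZnO: 75.00·0.9980 = 74.85 g (target 74.85 g)
  MgO: 88.52·0.9851 + 218.6·0.3131 = 155.6 g (target 155.6 g)
  ZrO2: 63.38·0.6747 = 42.76 g (target 42.76 g)
Auditing the glass mass value: batch total minus LOI = 500.0 g (oxide target masses add up to 500.0 g; the stated basis being 500.0 g — rounding explains the deltas).
Total batch = Σ batch = 600.8 g; LOI loss = Σ batch·LOI = 100.8 g; yield: glass divided by total = 83.23%.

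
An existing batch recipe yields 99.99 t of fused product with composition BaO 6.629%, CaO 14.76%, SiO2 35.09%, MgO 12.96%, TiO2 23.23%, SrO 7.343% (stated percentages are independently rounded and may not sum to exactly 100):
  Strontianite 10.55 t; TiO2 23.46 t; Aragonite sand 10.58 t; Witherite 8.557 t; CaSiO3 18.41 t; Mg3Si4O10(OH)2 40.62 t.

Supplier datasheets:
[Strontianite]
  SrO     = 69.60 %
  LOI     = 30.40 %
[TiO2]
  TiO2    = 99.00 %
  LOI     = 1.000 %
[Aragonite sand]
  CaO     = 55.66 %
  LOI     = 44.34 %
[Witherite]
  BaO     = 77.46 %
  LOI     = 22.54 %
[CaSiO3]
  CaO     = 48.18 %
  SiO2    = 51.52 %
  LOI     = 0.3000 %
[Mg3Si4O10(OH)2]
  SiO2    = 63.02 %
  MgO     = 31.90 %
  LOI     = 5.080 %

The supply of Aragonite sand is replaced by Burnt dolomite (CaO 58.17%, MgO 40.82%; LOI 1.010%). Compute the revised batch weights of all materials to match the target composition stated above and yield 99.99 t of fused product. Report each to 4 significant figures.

The working math carries exact precision all the way through. Values along the way are printed rounded to 4 significant digits as written — a single rounding produces each reported number; all derived quantities (glass mass, totals, the yield, LOI, six oxide percentages) are carried at full float precision starting from the weights per 99.99 t of glass, as given in problem or answer.
Per-oxide target masses for 99.99 t fused product:
  BaO: 6.629% × 99.99 = 6.628 t
  CaO: 14.76% × 99.99 = 14.76 t
  SiO2: 35.09% × 99.99 = 35.09 t
  MgO: 12.96% × 99.99 = 12.96 t
  TiO2: 23.23% × 99.99 = 23.23 t
  SrO: 7.343% × 99.99 = 7.342 t
Balance tally, oxide-wise, applying the batch weights above, versus the basis set out (sum by sum, the targets are met modulo rounding of the values):
  BaO: 8.557·0.7746 = 6.628 t (target 6.628 t)
  CaO: 4.407·0.5817 + 25.31·0.4818 = 14.76 t (target 14.76 t)
  SiO2: 25.31·0.5152 + 34.98·0.6302 = 35.08 t (target 35.09 t)
  MgO: 4.407·0.4082 + 34.98·0.3190 = 12.96 t (target 12.96 t)
  TiO2: 23.46·0.9900 = 23.23 t (target 23.23 t)
  SrO: 10.55·0.6960 = 7.343 t (target 7.342 t)
Glass mass check: the batch minus its LOI: 100.0 t (per-oxide target masses sum to 100.0 t; against the stated basis, 99.99 t — a pure rounding effect).
Batch grand total — Σ batch = 107.3 t; ignition loss, Σ(batch × LOI) = 7.268 t; yield: glass divided by total = 93.22%.

Revised batch per 99.99 t fused product:
  Strontianite: 10.55 t
  TiO2: 23.46 t
  Burnt dolomite: 4.407 t
  Witherite: 8.557 t
  CaSiO3: 25.31 t
  Mg3Si4O10(OH)2: 34.98 t
Total batch = 107.3 t; LOI loss = 7.268 t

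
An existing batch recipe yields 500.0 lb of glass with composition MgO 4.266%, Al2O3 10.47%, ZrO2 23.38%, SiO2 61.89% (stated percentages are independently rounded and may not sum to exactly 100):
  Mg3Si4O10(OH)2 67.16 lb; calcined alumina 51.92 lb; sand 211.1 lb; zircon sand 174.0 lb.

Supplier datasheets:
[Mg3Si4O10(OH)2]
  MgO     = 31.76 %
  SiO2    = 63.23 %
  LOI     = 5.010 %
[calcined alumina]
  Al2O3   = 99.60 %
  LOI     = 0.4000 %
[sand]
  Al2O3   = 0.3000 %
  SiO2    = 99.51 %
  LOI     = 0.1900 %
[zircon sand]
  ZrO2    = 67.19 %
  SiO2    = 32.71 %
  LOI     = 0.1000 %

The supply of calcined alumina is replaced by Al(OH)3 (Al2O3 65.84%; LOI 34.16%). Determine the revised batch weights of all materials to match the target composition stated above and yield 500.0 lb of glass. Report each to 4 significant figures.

Revised batch per 500.0 lb glass:
  Mg3Si4O10(OH)2: 67.16 lb
  Al(OH)3: 78.55 lb
  sand: 211.1 lb
  zircon sand: 174.0 lb
Total batch = 530.8 lb; LOI loss = 30.77 lb

Working values are printed with 4-significant-digit rounding at each printed step; all arithmetic holds full float precision through the solve — exactly one rounding goes into every reported result; the derived quantities (four oxide percentages, ignition loss, totals, the yield, glass mass) are re-derived from the weighed amounts per 500.0 lb of glass at exact precision, precisely as stated by problem or answer.
Target masses of each oxide per 500.0 lb glass:
  MgO: 4.266% × 500.0 = 21.33 lb
  Al2O3: 10.47% × 500.0 = 52.35 lb
  ZrO2: 23.38% × 500.0 = 116.9 lb
  SiO2: 61.89% × 500.0 = 309.4 lb
Oxide-by-oxide audit given the weights on record, under the basis named above (summed amounts equal target values net of answer rounding effects):
  MgO: 67.16·0.3176 = 21.33 lb (target 21.33 lb)
  Al2O3: 78.55·0.6584 + 211.1·0.003000 = 52.35 lb (target 52.35 lb)
  ZrO2: 174.0·0.6719 = 116.9 lb (target 116.9 lb)
  SiO2: 67.16·0.6323 + 211.1·0.9951 + 174.0·0.3271 = 309.4 lb (target 309.4 lb)
Glass-mass sanity pass: batch Σ − ignition loss = 500.0 lb (per-oxide target masses sum to 500.0 lb; the stated basis being 500.0 lb — gaps are rounding artifacts).
Total batch = Σ batch = 530.8 lb; ignition loss, Σ(batch × LOI) = 30.77 lb; yield, glass over the total, = 94.20%.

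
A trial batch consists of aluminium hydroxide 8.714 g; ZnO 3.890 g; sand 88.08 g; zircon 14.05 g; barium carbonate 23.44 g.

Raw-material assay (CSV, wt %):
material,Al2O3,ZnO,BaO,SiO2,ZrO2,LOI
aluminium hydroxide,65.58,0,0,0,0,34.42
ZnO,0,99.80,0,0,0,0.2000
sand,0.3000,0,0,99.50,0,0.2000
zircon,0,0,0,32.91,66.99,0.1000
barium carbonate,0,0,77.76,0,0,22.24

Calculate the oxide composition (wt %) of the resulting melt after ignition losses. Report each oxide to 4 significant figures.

Glass mass = 129.8 g (batch 138.2 − LOI 8.410).
Composition: Al2O3 4.608%, ZnO 2.992%, BaO 14.05%, SiO2 71.10%, ZrO2 7.253%

The intermediate values are printed (rounded to four significant digits) at each printed step. The whole derivation carries full precision throughout; a single rounding finalizes every reported number. Derived quantities are rebuilt in full float precision (glass mass, LOI, the yield, the totals, the five compositions) using the weight values on 129.8 g of glass, as quoted within the question or the answer.
Oxide-by-oxide delivered mass:
  Al2O3: 8.714·0.6558 + 88.08·0.003000 = 5.979 g
  ZnO: 3.890·0.9980 = 3.882 g
  BaO: 23.44·0.7776 = 18.23 g
  SiO2: 88.08·0.9950 + 14.05·0.3291 = 92.26 g
  ZrO2: 14.05·0.6699 = 9.412 g
LOI: 8.714·0.3442 + 3.890·0.002000 + 88.08·0.002000 + 14.05·0.001000 + 23.44·0.2224 = 8.410 g
batch − LOI leaves glass = 138.2 − 8.410 = 129.8 g (= the summed oxide contributions)
wt % = oxide mass / glass mass × 100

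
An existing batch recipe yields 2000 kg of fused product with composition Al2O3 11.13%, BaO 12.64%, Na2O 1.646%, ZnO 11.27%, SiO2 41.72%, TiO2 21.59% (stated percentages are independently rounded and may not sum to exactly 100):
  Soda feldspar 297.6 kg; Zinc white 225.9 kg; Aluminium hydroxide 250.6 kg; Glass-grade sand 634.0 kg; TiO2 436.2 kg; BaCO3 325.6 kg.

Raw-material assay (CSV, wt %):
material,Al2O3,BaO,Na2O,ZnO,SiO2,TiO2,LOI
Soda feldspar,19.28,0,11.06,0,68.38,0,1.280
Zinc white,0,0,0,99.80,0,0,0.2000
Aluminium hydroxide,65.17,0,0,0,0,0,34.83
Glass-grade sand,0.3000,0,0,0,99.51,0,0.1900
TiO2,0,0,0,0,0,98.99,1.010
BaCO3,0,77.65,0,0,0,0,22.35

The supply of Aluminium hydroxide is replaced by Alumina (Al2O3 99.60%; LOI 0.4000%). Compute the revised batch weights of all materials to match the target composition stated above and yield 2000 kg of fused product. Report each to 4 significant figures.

Revised batch per 2000 kg fused product:
  Soda feldspar: 297.6 kg
  Zinc white: 225.9 kg
  Alumina: 164.0 kg
  Glass-grade sand: 634.0 kg
  TiO2: 436.2 kg
  BaCO3: 325.6 kg
Total batch = 2083 kg; LOI loss = 83.30 kg

All arithmetic holds full float precision through the solve. Mid-chain values are shown rounded to four significant digits when written out; exactly one rounding goes into each reported figure. Derived quantities (ignition loss, totals, glass mass, the yield, the six compositions) are rebuilt at exact precision starting from the weights on 2000 kg of glass exactly as shown in the problem or answer text.
Per-oxide target masses for 2000 kg fused product:
  Al2O3: 11.13% × 2000 = 222.6 kg
  BaO: 12.64% × 2000 = 252.8 kg
  Na2O: 1.646% × 2000 = 32.92 kg
  ZnO: 11.27% × 2000 = 225.4 kg
  SiO2: 41.72% × 2000 = 834.4 kg
  TiO2: 21.59% × 2000 = 431.8 kg
Sums-versus-targets review working from each reported weight, against the basis in use (sum by sum, the targets are met given rounding of the digits):
  Al2O3: 297.6·0.1928 + 164.0·0.9960 + 634.0·0.003000 = 222.6 kg (target 222.6 kg)
  BaO: 325.6·0.7765 = 252.8 kg (target 252.8 kg)
  Na2O: 297.6·0.1106 = 32.91 kg (target 32.92 kg)
  ZnO: 225.9·0.9980 = 225.4 kg (target 225.4 kg)
  SiO2: 297.6·0.6838 + 634.0·0.9951 = 834.4 kg (target 834.4 kg)
  TiO2: 436.2·0.9899 = 431.8 kg (target 431.8 kg)
Auditing the glass mass value: batch Σ − ignition loss = 2000 kg (targets for the oxides total 2000 kg; basis as stated: 2000 kg — gaps are rounding artifacts).
Batch grand total — Σ batch = 2083 kg; loss to ignition Σ batch·LOI = 83.30 kg; yield = glass ÷ total batch = 96.00%.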